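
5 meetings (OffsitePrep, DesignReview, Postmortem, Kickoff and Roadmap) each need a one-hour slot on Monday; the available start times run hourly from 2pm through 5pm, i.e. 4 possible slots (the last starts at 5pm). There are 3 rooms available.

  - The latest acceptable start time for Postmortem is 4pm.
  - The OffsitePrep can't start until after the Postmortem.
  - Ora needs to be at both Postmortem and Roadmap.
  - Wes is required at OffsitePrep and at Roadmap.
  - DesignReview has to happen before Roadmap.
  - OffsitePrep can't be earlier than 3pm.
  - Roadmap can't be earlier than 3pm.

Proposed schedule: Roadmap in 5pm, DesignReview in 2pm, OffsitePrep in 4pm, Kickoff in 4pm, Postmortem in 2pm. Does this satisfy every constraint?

There are 3 rooms available — holds.
Wes is required at OffsitePrep and at Roadmap — holds.
Ora needs to be at both Postmortem and Roadmap — holds.
DesignReview has to happen before Roadmap — holds.
The latest acceptable start time for Postmortem is 4pm — holds.
OffsitePrep can't be earlier than 3pm — holds.
The OffsitePrep can't start until after the Postmortem — holds.
Roadmap can't be earlier than 3pm — holds.

Yes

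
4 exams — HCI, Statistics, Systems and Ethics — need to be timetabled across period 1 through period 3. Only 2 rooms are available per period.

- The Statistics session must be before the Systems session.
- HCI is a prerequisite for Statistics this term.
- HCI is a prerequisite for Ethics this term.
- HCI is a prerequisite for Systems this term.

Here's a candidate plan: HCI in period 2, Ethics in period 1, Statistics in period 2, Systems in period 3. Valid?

Only 2 rooms are available per period — holds.
HCI is a prerequisite for Systems this term — holds.
HCI is a prerequisite for Ethics this term — violated.
The Statistics session must be before the Systems session — holds.
HCI is a prerequisite for Statistics this term — violated.

No. HCI is a prerequisite for Ethics this term is not satisfied.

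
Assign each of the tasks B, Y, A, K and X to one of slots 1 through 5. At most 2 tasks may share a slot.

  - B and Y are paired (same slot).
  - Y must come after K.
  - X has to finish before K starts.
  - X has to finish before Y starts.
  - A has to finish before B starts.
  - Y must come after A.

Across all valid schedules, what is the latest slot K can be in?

4

Precedence pushes K to at least 2; downstream work caps K at 4.
K at 4 is achievable: A in 1; X in 1; B in 5; Y in 5; K in 4.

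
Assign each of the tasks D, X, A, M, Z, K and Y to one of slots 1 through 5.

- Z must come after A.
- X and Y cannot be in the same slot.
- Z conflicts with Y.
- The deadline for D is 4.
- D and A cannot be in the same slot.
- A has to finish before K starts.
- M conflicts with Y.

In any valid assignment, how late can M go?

M at 5 is achievable: Z in 3; X in 1; A in 2; M in 5; K in 3; D in 1; Y in 2.

5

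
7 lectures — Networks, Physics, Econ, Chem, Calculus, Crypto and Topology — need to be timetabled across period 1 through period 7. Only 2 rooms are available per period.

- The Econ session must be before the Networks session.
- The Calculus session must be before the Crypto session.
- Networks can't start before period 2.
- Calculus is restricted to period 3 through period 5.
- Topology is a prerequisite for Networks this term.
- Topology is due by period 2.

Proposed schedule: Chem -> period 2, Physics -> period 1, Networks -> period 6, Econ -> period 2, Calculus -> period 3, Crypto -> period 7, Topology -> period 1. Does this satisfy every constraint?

Valid

Calculus is restricted to period 3 through period 5 — holds.
The Econ session must be before the Networks session — holds.
The Calculus session must be before the Crypto session — holds.
Topology is a prerequisite for Networks this term — holds.
Topology is due by period 2 — holds.
Networks can't start before period 2 — holds.
Only 2 rooms are available per period — holds.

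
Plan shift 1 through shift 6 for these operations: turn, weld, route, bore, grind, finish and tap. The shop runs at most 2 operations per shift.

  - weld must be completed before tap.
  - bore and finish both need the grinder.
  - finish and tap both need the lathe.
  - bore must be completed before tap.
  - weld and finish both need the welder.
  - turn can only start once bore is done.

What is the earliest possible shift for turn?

shift 2

Precedence pushes turn to at least shift 2.
turn at shift 2 is achievable: weld -> shift 1; grind -> shift 3; finish -> shift 4; tap -> shift 2; bore -> shift 1; route -> shift 3; turn -> shift 2.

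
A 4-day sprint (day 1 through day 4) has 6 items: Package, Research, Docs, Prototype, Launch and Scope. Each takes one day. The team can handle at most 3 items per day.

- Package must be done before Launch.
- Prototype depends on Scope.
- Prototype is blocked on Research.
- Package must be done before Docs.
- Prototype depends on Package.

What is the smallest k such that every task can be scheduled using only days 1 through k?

2 days

The precedence chain requires at least 2 distinct days.
With at most 3 per day and 6 tasks, at least 2 days are needed.
2 works (last occupied day: day 2): for example Research=day 1, Docs=day 2, Launch=day 2, Scope=day 1, Prototype=day 2, Package=day 1.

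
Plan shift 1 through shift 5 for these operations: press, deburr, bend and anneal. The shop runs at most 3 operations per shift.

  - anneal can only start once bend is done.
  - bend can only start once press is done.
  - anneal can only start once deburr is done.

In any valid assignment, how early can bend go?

shift 2

Precedence pushes bend to at least shift 2; downstream work caps bend at shift 4.
bend at shift 2 is achievable: press=shift 1, deburr=shift 1, anneal=shift 3, bend=shift 2.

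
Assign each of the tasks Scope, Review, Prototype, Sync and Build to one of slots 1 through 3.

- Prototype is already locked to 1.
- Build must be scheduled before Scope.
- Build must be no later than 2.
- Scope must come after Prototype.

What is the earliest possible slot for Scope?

Precedence pushes Scope to at least 2.
Scope at 2 is achievable: Build=1, Review=1, Scope=2, Sync=1, Prototype=1.

2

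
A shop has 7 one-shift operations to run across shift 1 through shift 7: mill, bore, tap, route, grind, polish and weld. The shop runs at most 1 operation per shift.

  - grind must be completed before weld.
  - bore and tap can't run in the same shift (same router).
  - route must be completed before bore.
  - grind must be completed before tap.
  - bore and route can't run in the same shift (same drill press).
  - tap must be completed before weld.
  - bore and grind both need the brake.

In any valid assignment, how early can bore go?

shift 2

Precedence pushes bore to at least shift 2.
bore at shift 2 is achievable: weld in shift 5, grind in shift 3, route in shift 1, tap in shift 4, bore in shift 2, polish in shift 7, mill in shift 6.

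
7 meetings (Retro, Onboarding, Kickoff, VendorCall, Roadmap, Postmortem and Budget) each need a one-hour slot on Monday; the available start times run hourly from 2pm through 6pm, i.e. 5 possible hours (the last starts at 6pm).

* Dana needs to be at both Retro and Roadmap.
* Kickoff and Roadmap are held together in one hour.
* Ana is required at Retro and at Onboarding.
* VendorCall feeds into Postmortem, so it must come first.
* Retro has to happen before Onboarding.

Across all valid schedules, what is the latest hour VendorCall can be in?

Downstream work caps VendorCall at 5pm.
VendorCall at 5pm is achievable: Budget=2pm, Retro=2pm, Kickoff=3pm, Onboarding=3pm, Roadmap=3pm, VendorCall=5pm, Postmortem=6pm.

5pm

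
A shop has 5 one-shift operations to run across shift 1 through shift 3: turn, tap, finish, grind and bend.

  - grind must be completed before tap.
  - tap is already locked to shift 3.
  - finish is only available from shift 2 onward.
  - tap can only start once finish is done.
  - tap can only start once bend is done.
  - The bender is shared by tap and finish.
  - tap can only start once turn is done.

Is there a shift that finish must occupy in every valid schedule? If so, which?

finish's window is shift 2–shift 3.
tap is fixed at shift 3, and finish can't share a shift with tap.
So finish must be shift 2.

shift 2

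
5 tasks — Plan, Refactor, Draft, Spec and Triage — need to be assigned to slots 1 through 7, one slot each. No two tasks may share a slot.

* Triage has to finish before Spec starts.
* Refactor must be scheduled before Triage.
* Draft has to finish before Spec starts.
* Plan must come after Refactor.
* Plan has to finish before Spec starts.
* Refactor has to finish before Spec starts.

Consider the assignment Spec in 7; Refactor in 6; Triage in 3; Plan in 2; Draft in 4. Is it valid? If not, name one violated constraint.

Draft has to finish before Spec starts — holds.
Plan has to finish before Spec starts — holds.
Triage has to finish before Spec starts — holds.
Refactor has to finish before Spec starts — holds.
Refactor must be scheduled before Triage — violated.
No two tasks may share a slot — holds.
Plan must come after Refactor — violated.

No — it violates: Plan must come after Refactor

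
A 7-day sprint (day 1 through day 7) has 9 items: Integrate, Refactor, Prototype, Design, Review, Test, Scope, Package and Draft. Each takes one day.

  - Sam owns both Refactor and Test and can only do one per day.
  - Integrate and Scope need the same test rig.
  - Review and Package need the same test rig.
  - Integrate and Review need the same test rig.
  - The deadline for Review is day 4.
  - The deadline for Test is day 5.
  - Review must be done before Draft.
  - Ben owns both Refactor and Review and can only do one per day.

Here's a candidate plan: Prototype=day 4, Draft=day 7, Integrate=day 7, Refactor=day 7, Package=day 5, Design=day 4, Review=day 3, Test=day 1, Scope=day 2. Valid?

Yes

Review and Package need the same test rig — holds.
Review must be done before Draft — holds.
Sam owns both Refactor and Test and can only do one per day — holds.
The deadline for Test is day 5 — holds.
Ben owns both Refactor and Review and can only do one per day — holds.
Integrate and Scope need the same test rig — holds.
Integrate and Review need the same test rig — holds.
The deadline for Review is day 4 — holds.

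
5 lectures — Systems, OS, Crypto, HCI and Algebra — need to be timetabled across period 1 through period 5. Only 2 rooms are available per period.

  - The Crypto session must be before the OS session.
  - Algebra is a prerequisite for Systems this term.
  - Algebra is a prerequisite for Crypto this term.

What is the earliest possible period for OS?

Precedence pushes OS to at least period 3.
OS at period 3 is achievable: Systems=period 2; Algebra=period 1; Crypto=period 2; HCI=period 1; OS=period 3.

period 3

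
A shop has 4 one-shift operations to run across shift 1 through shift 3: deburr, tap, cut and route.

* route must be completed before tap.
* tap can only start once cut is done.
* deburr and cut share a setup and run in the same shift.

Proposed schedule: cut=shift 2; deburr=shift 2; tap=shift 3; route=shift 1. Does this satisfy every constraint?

route must be completed before tap — holds.
deburr and cut share a setup and run in the same shift — holds.
tap can only start once cut is done — holds.

Valid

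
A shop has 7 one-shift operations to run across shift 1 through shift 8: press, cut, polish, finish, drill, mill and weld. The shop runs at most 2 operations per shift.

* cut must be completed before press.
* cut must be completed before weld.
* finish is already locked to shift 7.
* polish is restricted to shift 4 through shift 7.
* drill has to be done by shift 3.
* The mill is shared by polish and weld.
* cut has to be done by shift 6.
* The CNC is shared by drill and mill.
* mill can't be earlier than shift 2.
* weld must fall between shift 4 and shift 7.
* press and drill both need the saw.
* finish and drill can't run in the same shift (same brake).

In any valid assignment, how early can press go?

Precedence pushes press to at least shift 2.
press at shift 2 is achievable: cut -> shift 1; mill -> shift 2; polish -> shift 5; drill -> shift 1; press -> shift 2; weld -> shift 4; finish -> shift 7.

shift 2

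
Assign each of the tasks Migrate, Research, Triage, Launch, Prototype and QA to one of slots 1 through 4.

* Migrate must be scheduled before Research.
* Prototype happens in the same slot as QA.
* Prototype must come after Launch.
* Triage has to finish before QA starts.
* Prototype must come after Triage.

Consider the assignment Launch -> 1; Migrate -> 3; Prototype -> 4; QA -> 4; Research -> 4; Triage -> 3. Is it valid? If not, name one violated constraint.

Prototype happens in the same slot as QA — holds.
Triage has to finish before QA starts — holds.
Prototype must come after Triage — holds.
Prototype must come after Launch — holds.
Migrate must be scheduled before Research — holds.

Yes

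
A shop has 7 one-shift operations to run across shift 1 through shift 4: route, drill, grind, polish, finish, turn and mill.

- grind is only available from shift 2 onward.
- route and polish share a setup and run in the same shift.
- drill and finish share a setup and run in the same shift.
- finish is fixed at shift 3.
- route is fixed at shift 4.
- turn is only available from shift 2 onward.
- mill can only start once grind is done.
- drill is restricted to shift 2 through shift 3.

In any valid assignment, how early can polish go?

shift 4

Polish must be in the same shift as route, which can't be before shift 4, so polish is at least shift 4.
polish at shift 4 is achievable: mill=shift 3, grind=shift 2, turn=shift 2, finish=shift 3, route=shift 4, drill=shift 3, polish=shift 4.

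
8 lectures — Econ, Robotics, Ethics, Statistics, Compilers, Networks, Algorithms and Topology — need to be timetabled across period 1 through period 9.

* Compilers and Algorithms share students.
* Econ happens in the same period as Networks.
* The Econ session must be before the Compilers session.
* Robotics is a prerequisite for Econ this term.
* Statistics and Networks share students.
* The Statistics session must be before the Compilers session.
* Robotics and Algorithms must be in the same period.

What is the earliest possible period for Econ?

Precedence pushes Econ to at least period 2; downstream work caps Econ at period 8.
Econ at period 2 is achievable: Econ -> period 2; Algorithms -> period 1; Networks -> period 2; Robotics -> period 1; Ethics -> period 1; Compilers -> period 3; Topology -> period 1; Statistics -> period 1.

period 2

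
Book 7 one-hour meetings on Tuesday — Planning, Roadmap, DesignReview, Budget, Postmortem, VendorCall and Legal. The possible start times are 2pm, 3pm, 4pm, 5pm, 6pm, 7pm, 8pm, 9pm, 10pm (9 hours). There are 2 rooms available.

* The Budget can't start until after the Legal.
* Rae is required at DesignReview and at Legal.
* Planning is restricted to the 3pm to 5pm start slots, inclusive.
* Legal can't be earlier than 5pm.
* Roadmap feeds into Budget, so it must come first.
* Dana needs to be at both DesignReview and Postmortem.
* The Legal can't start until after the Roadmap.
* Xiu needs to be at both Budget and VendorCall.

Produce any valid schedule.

DesignReview=2pm, Legal=5pm, VendorCall=4pm, Roadmap=2pm, Budget=6pm, Postmortem=3pm, Planning=3pm

Checking: Roadmap(2pm) before Legal(5pm); Legal(5pm) before Budget(6pm); Roadmap(2pm) before Budget(6pm); Budget(6pm) != VendorCall(4pm); DesignReview(2pm) != Legal(5pm); DesignReview(2pm) != Postmortem(3pm); Legal=5pm in [5pm,10pm]; Planning=3pm in [3pm,5pm]; max 2 per hour (cap 2).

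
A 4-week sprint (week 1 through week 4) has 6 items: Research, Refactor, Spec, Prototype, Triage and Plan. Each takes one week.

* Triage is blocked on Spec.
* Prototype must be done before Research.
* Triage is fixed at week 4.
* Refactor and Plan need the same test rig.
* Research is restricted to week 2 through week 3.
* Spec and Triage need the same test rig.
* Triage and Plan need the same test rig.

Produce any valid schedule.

Spec in week 1, Refactor in week 1, Prototype in week 1, Triage in week 4, Plan in week 2, Research in week 2

Checking: Prototype(week 1) before Research(week 2); Spec(week 1) before Triage(week 4); Spec(week 1) != Triage(week 4); Triage(week 4) != Plan(week 2); Refactor(week 1) != Plan(week 2); Triage=week 4 in [week 4,week 4]; Research=week 2 in [week 2,week 3].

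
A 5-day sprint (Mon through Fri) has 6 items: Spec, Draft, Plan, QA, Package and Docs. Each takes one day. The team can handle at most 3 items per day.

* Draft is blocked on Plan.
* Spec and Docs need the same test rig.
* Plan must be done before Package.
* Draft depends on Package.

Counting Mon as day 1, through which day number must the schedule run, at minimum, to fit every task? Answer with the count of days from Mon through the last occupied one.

The precedence chain requires at least 3 distinct days.
With at most 3 per day and 6 tasks, at least 2 days are needed.
3 works (last occupied day: Wed): for example QA in Mon; Docs in Tue; Spec in Mon; Package in Tue; Draft in Wed; Plan in Mon.

3 days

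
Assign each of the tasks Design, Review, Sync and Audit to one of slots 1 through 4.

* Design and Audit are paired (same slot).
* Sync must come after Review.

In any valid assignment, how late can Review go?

Downstream work caps Review at 3.
Review at 3 is achievable: Design -> 1; Sync -> 4; Review -> 3; Audit -> 1.

3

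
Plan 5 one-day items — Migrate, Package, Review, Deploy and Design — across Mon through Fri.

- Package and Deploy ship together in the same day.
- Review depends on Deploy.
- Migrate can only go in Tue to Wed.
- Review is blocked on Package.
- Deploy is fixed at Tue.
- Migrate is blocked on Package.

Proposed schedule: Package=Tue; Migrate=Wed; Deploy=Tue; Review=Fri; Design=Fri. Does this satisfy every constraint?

Package and Deploy ship together in the same day — holds.
Migrate can only go in Tue to Wed — holds.
Deploy is fixed at Tue — holds.
Review is blocked on Package — holds.
Migrate is blocked on Package — holds.
Review depends on Deploy — holds.

Yes, all constraints hold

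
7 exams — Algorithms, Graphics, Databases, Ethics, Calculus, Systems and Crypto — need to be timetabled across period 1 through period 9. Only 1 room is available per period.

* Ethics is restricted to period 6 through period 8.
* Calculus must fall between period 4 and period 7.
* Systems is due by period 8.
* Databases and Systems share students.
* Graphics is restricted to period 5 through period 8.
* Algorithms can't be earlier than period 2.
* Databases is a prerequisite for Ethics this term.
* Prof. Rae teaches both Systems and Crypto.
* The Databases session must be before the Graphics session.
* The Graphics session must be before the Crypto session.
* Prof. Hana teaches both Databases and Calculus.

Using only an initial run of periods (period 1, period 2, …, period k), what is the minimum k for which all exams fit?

The precedence chain requires at least 3 distinct periods.
With at most 1 per period and 7 exams, at least 7 periods are needed.
Ethics can't be placed before period 6, so the schedule must run through at least period 6.
7 works (last occupied period: period 7): for example Databases -> period 1; Calculus -> period 4; Ethics -> period 6; Algorithms -> period 2; Graphics -> period 5; Crypto -> period 7; Systems -> period 3.

7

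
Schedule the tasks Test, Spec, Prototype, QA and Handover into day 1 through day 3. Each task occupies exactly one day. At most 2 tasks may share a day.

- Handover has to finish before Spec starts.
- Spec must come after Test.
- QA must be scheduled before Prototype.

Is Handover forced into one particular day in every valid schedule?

No

Handover can be day 1 (e.g. Prototype=day 3, Handover=day 1, QA=day 2, Spec=day 2, Test=day 1) or day 2 (e.g. Prototype in day 2; Test in day 1; Spec in day 3; QA in day 1; Handover in day 2).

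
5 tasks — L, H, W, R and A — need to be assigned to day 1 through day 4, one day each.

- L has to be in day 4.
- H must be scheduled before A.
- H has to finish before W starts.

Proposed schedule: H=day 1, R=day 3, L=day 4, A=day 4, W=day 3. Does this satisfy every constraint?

H has to finish before W starts — holds.
L has to be in day 4 — holds.
H must be scheduled before A — holds.

Yes, all constraints hold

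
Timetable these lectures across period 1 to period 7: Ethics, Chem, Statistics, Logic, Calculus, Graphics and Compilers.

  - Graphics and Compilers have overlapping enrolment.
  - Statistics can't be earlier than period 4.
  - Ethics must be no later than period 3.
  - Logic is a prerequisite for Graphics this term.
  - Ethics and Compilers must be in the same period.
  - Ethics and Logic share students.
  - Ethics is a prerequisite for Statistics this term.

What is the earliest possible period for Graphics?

Precedence pushes Graphics to at least period 2.
Graphics at period 2 is achievable: Chem=period 1, Graphics=period 2, Statistics=period 4, Compilers=period 3, Ethics=period 3, Calculus=period 1, Logic=period 1.

period 2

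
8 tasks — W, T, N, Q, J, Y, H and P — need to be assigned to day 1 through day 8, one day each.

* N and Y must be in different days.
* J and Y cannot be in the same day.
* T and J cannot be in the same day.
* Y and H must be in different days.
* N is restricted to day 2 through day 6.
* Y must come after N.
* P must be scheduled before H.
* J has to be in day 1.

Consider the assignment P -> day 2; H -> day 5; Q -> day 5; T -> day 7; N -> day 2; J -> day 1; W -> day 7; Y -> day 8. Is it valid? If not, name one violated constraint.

J has to be in day 1 — holds.
T and J cannot be in the same day — holds.
Y must come after N — holds.
Y and H must be in different days — holds.
P must be scheduled before H — holds.
J and Y cannot be in the same day — holds.
N is restricted to day 2 through day 6 — holds.
N and Y must be in different days — holds.

Yes, all constraints hold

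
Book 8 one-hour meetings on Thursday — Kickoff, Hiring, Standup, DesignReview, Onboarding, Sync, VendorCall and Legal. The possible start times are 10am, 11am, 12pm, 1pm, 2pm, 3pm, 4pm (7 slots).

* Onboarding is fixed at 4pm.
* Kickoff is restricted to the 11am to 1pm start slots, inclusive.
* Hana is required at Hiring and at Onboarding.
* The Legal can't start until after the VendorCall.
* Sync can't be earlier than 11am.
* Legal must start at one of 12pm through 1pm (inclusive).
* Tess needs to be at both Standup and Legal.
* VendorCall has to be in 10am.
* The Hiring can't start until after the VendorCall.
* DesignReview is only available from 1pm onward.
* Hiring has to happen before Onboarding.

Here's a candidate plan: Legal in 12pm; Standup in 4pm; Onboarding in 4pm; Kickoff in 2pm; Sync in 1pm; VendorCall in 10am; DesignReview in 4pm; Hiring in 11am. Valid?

Tess needs to be at both Standup and Legal — holds.
VendorCall has to be in 10am — holds.
The Hiring can't start until after the VendorCall — holds.
Sync can't be earlier than 11am — holds.
Onboarding is fixed at 4pm — holds.
Hana is required at Hiring and at Onboarding — holds.
DesignReview is only available from 1pm onward — holds.
The Legal can't start until after the VendorCall — holds.
Legal must start at one of 12pm through 1pm (inclusive) — holds.
Hiring has to happen before Onboarding — holds.
Kickoff is restricted to the 11am to 1pm start slots, inclusive — violated.

No. Kickoff is restricted to the 11am to 1pm start slots, inclusive is not satisfied.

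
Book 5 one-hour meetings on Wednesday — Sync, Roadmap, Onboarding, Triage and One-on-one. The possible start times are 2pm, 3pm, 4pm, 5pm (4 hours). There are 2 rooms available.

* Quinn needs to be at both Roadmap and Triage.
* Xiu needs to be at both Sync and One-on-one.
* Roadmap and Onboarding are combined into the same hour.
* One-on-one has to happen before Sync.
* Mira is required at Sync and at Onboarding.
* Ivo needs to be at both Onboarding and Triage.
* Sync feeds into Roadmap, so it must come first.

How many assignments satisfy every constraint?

12

Splitting on Sync: it can be 3pm (6), 4pm (6). Listing each branch's schedules as (Roadmap, Onboarding, Triage, One-on-one):
Sync=3pm: (4pm,4pm,2pm,2pm) (4pm,4pm,3pm,2pm) (4pm,4pm,5pm,2pm) (5pm,5pm,2pm,2pm) (5pm,5pm,3pm,2pm) (5pm,5pm,4pm,2pm) — 6.
Sync=4pm: (5pm,5pm,2pm,2pm) (5pm,5pm,2pm,3pm) (5pm,5pm,3pm,2pm) (5pm,5pm,3pm,3pm) (5pm,5pm,4pm,2pm) (5pm,5pm,4pm,3pm) — 6.
Summing: 6 + 6 = 12.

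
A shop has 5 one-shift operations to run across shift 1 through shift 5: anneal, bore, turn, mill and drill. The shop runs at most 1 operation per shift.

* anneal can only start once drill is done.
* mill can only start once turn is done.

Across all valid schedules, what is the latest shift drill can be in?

Downstream work caps drill at shift 4.
drill at shift 4 is achievable: turn in shift 1; drill in shift 4; bore in shift 3; anneal in shift 5; mill in shift 2.

shift 4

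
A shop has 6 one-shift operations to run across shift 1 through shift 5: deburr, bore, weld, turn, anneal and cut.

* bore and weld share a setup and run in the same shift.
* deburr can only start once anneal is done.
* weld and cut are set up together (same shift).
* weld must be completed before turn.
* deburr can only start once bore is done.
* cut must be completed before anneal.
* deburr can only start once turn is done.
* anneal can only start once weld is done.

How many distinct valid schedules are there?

20

Splitting on deburr: it can be shift 3 (1), shift 4 (5), shift 5 (14). Listing each branch's schedules as (bore, weld, turn, anneal, cut) by shift number:
deburr=shift 3: (1,1,2,2,1) — 1.
deburr=shift 4: (1,1,2,2,1) (1,1,2,3,1) (1,1,3,2,1) (1,1,3,3,1) (2,2,3,3,2) — 5.
deburr=shift 5: (1,1,2,2,1) (1,1,2,3,1) (1,1,2,4,1) (1,1,3,2,1) (1,1,3,3,1) (1,1,3,4,1) (1,1,4,2,1) (1,1,4,3,1) (1,1,4,4,1) (2,2,3,3,2) (2,2,3,4,2) (2,2,4,3,2) (2,2,4,4,2) (3,3,4,4,3) — 14.
Summing: 1 + 5 + 14 = 20.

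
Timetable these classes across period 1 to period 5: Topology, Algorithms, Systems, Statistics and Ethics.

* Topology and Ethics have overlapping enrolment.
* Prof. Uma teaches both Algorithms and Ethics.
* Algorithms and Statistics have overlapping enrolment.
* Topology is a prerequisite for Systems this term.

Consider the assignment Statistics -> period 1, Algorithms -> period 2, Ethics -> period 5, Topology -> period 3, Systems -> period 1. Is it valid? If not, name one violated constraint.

No — it violates: Topology is a prerequisite for Systems this term

Prof. Uma teaches both Algorithms and Ethics — holds.
Topology and Ethics have overlapping enrolment — holds.
Algorithms and Statistics have overlapping enrolment — holds.
Topology is a prerequisite for Systems this term — violated.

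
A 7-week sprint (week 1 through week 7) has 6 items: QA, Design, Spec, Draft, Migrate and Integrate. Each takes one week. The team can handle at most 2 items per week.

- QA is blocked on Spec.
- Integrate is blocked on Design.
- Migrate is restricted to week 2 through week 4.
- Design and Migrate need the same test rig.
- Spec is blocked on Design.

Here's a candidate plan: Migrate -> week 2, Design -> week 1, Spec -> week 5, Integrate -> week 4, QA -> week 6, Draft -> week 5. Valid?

Migrate is restricted to week 2 through week 4 — holds.
QA is blocked on Spec — holds.
Integrate is blocked on Design — holds.
The team can handle at most 2 items per week — holds.
Spec is blocked on Design — holds.
Design and Migrate need the same test rig — holds.

Yes, all constraints hold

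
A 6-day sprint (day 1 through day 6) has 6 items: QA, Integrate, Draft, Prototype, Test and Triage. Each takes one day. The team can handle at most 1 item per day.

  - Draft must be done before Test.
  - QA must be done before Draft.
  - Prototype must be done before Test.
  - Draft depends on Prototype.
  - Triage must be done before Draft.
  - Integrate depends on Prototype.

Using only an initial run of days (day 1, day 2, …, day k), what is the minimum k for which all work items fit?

The precedence chain requires at least 3 distinct days.
With at most 1 per day and 6 work items, at least 6 days are needed.
6 works (last occupied day: day 6): for example Triage in day 3; Prototype in day 1; Integrate in day 6; Draft in day 4; QA in day 2; Test in day 5.

6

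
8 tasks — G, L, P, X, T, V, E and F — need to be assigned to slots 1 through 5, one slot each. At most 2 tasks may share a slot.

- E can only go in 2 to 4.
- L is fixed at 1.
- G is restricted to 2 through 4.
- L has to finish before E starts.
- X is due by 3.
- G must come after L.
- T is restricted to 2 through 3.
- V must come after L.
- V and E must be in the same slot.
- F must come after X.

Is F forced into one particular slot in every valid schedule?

No

F can be 2 (e.g. X=1, T=2, F=2, V=4, E=4, P=3, L=1, G=3) or 3 (e.g. T -> 2; E -> 4; L -> 1; F -> 3; X -> 1; V -> 4; G -> 2; P -> 3).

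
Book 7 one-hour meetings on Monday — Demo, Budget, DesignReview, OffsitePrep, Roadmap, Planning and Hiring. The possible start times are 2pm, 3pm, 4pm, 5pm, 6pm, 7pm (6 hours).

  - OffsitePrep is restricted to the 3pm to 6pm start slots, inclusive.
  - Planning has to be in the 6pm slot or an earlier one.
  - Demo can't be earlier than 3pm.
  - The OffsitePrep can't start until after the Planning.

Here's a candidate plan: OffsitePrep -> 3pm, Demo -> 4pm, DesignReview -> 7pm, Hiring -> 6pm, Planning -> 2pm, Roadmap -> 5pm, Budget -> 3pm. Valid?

OffsitePrep is restricted to the 3pm to 6pm start slots, inclusive — holds.
Planning has to be in the 6pm slot or an earlier one — holds.
The OffsitePrep can't start until after the Planning — holds.
Demo can't be earlier than 3pm — holds.

Yes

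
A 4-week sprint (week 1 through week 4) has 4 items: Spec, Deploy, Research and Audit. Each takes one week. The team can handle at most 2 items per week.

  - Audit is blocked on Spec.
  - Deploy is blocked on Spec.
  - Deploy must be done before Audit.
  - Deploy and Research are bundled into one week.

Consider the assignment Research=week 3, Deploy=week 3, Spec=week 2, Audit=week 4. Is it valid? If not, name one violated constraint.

The team can handle at most 2 items per week — holds.
Deploy must be done before Audit — holds.
Deploy and Research are bundled into one week — holds.
Audit is blocked on Spec — holds.
Deploy is blocked on Spec — holds.

Yes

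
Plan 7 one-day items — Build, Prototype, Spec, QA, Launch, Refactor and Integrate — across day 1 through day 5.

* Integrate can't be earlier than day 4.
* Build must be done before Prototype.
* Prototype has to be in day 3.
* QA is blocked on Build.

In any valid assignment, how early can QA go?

day 2

Precedence pushes QA to at least day 2.
QA at day 2 is achievable: QA in day 2; Build in day 1; Launch in day 1; Prototype in day 3; Refactor in day 1; Integrate in day 4; Spec in day 1.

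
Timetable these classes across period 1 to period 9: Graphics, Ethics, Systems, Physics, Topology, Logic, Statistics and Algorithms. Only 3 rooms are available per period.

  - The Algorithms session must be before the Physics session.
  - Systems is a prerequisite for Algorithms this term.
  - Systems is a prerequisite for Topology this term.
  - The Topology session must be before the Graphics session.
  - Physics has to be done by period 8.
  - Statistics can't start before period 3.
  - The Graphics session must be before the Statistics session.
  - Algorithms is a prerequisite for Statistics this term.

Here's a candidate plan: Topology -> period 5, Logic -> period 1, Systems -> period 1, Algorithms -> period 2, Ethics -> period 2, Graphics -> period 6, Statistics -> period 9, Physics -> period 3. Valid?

Valid

Physics has to be done by period 8 — holds.
Only 3 rooms are available per period — holds.
Systems is a prerequisite for Topology this term — holds.
Statistics can't start before period 3 — holds.
The Topology session must be before the Graphics session — holds.
Systems is a prerequisite for Algorithms this term — holds.
Algorithms is a prerequisite for Statistics this term — holds.
The Graphics session must be before the Statistics session — holds.
The Algorithms session must be before the Physics session — holds.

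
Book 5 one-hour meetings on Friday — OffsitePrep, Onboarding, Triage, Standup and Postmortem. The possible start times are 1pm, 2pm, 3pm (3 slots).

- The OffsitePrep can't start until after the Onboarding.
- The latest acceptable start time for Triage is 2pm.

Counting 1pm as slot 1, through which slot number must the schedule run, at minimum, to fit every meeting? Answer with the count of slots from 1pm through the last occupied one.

The precedence chain requires at least 2 distinct slots.
2 works (last occupied slot: 2pm): for example OffsitePrep -> 2pm, Standup -> 1pm, Onboarding -> 1pm, Triage -> 1pm, Postmortem -> 1pm.

2 slots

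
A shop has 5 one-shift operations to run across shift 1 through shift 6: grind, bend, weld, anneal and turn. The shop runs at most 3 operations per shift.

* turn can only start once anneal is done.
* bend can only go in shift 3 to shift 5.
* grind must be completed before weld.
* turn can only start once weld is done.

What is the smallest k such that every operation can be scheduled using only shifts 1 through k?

3

The precedence chain requires at least 3 distinct shifts.
With at most 3 per shift and 5 operations, at least 2 shifts are needed.
3 works (last occupied shift: shift 3): for example bend=shift 3, anneal=shift 1, turn=shift 3, grind=shift 1, weld=shift 2.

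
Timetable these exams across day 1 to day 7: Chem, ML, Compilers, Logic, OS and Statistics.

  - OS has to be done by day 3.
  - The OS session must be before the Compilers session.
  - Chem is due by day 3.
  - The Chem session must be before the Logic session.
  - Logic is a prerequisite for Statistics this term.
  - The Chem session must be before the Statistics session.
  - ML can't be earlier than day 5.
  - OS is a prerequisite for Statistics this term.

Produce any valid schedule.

Chem in day 1, Logic in day 2, Statistics in day 3, OS in day 1, Compilers in day 2, ML in day 5

Checking: OS(day 1) before Statistics(day 3); Logic(day 2) before Statistics(day 3); OS(day 1) before Compilers(day 2); Chem(day 1) before Statistics(day 3); Chem(day 1) before Logic(day 2); ML=day 5 in [day 5,day 7]; Chem=day 1 in [day 1,day 3]; OS=day 1 in [day 1,day 3].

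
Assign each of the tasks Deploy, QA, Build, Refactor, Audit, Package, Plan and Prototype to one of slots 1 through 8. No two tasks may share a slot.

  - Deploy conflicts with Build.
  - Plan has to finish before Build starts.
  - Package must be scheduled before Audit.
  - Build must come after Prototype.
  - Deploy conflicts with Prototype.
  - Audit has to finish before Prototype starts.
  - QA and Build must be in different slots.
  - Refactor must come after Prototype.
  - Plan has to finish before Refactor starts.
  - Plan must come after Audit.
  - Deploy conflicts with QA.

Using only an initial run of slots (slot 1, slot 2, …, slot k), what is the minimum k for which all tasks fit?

The precedence chain requires at least 4 distinct slots.
With at most 1 per slot and 8 tasks, at least 8 slots are needed.
8 works (last occupied slot: 8): for example Refactor=6; Prototype=4; Plan=3; Deploy=7; Audit=2; Package=1; QA=8; Build=5.

8 slots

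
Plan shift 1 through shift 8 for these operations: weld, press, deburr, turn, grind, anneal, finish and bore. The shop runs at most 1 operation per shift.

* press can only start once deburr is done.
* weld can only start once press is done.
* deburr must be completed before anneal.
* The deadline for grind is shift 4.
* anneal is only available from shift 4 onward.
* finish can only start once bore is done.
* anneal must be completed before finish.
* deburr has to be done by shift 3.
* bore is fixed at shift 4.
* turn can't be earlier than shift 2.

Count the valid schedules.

60

Splitting on weld: it can be shift 5 (9), shift 6 (13), shift 7 (17), shift 8 (21). Listing each branch's schedules as (press, deburr, turn, grind, anneal, finish, bore) by shift number:
weld=shift 5: (2,1,6,3,7,8,4) (2,1,7,3,6,8,4) (2,1,8,3,6,7,4) (3,1,6,2,7,8,4) (3,1,7,2,6,8,4) (3,1,8,2,6,7,4) (3,2,6,1,7,8,4) (3,2,7,1,6,8,4) (3,2,8,1,6,7,4) — 9.
weld=shift 6: (2,1,5,3,7,8,4) (2,1,7,3,5,8,4) (2,1,8,3,5,7,4) (3,1,5,2,7,8,4) (3,1,7,2,5,8,4) (3,1,8,2,5,7,4) (3,2,5,1,7,8,4) (3,2,7,1,5,8,4) (3,2,8,1,5,7,4) (5,1,2,3,7,8,4) (5,1,3,2,7,8,4) (5,2,3,1,7,8,4) (5,3,2,1,7,8,4) — 13.
weld=shift 7: (2,1,5,3,6,8,4) (2,1,6,3,5,8,4) (2,1,8,3,5,6,4) (3,1,5,2,6,8,4) (3,1,6,2,5,8,4) (3,1,8,2,5,6,4) (3,2,5,1,6,8,4) (3,2,6,1,5,8,4) (3,2,8,1,5,6,4) (5,1,2,3,6,8,4) (5,1,3,2,6,8,4) (5,2,3,1,6,8,4) (5,3,2,1,6,8,4) (6,1,2,3,5,8,4) (6,1,3,2,5,8,4) (6,2,3,1,5,8,4) (6,3,2,1,5,8,4) — 17.
weld=shift 8: (2,1,5,3,6,7,4) (2,1,6,3,5,7,4) (2,1,7,3,5,6,4) (3,1,5,2,6,7,4) (3,1,6,2,5,7,4) (3,1,7,2,5,6,4) (3,2,5,1,6,7,4) (3,2,6,1,5,7,4) (3,2,7,1,5,6,4) (5,1,2,3,6,7,4) (5,1,3,2,6,7,4) (5,2,3,1,6,7,4) (5,3,2,1,6,7,4) (6,1,2,3,5,7,4) (6,1,3,2,5,7,4) (6,2,3,1,5,7,4) (6,3,2,1,5,7,4) (7,1,2,3,5,6,4) (7,1,3,2,5,6,4) (7,2,3,1,5,6,4) (7,3,2,1,5,6,4) — 21.
Summing: 9 + 13 + 17 + 21 = 60.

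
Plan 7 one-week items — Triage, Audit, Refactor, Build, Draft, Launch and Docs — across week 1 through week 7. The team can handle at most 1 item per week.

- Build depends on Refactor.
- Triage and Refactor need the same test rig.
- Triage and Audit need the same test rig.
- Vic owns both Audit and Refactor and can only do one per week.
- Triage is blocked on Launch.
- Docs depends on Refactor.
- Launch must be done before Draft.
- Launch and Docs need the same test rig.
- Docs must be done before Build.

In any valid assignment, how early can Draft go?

Precedence pushes Draft to at least week 2.
Draft at week 2 is achievable: Launch=week 1; Refactor=week 3; Build=week 5; Triage=week 6; Docs=week 4; Audit=week 7; Draft=week 2.

week 2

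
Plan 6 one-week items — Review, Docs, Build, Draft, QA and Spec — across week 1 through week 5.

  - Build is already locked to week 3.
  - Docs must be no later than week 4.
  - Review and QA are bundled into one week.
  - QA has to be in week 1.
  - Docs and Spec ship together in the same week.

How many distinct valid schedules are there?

Splitting on Docs: it can be week 1 (5), week 2 (5), week 3 (5), week 4 (5). Listing each branch's schedules as (Review, Build, Draft, QA, Spec) by week number:
Docs=week 1: (1,3,1,1,1) (1,3,2,1,1) (1,3,3,1,1) (1,3,4,1,1) (1,3,5,1,1) — 5.
Docs=week 2: (1,3,1,1,2) (1,3,2,1,2) (1,3,3,1,2) (1,3,4,1,2) (1,3,5,1,2) — 5.
Docs=week 3: (1,3,1,1,3) (1,3,2,1,3) (1,3,3,1,3) (1,3,4,1,3) (1,3,5,1,3) — 5.
Docs=week 4: (1,3,1,1,4) (1,3,2,1,4) (1,3,3,1,4) (1,3,4,1,4) (1,3,5,1,4) — 5.
Summing: 5 + 5 + 5 + 5 = 20.

20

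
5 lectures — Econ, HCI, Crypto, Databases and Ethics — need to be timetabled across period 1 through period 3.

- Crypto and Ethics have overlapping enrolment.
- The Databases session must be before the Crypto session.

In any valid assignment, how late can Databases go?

period 2

Downstream work caps Databases at period 2.
Databases at period 2 is achievable: Crypto in period 3; HCI in period 1; Databases in period 2; Ethics in period 1; Econ in period 1.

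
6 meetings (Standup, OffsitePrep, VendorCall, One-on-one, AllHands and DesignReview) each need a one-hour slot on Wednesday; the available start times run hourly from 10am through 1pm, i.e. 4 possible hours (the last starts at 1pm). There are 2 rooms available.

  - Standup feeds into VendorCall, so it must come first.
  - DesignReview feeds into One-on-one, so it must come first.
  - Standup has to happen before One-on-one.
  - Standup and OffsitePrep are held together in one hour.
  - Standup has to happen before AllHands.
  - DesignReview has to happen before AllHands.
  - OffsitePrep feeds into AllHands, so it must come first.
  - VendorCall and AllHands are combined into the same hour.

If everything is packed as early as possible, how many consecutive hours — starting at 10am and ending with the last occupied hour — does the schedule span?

The precedence chain requires at least 2 distinct hours.
With at most 2 per hour and 6 meetings, at least 3 hours are needed.
Could 3 hours be enough, i.e. nothing placed later than 12pm? First, AllHands must come after Standup (at 10am or later) → {11am, 12pm}; Standup must come before AllHands (at 12pm or earlier) → {10am, 11am}; One-on-one must come after Standup (at 10am or later) → {11am, 12pm}; VendorCall must come after Standup (at 10am or later) → {11am, 12pm}; DesignReview must come before One-on-one (at 12pm or earlier) → {10am, 11am}; OffsitePrep must come before AllHands (at 12pm or earlier) → {10am, 11am}. Standup could then only be at {10am, 11am}; try each:
- suppose Standup is at 10am; OffsitePrep must be in the same hour as Standup (in {10am}) → {10am}; DesignReview can't use 10am, already full with Standup and OffsitePrep (limit 2) → {11am}; One-on-one must come after DesignReview (at 11am or later) → {12pm}; AllHands must come after DesignReview (at 11am or later) → {12pm}; VendorCall must be in the same hour as AllHands (in {12pm}) → {12pm}; that puts VendorCall, One-on-one and AllHands all in 12pm — more than 2 per hour.
- suppose Standup is at 11am; AllHands must come after Standup (at 11am or later) → {12pm}; One-on-one must come after Standup (at 11am or later) → {12pm}; VendorCall must come after Standup (at 11am or later) → {12pm}; that puts VendorCall, One-on-one and AllHands all in 12pm — more than 2 per hour.
Every option fails, so 3 hours is not enough.
4 works (last occupied hour: 1pm): for example One-on-one -> 1pm, AllHands -> 12pm, OffsitePrep -> 10am, VendorCall -> 12pm, Standup -> 10am, DesignReview -> 11am.

4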